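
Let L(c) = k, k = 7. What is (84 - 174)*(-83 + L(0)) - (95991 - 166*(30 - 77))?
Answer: -96953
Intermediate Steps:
L(c) = 7
(84 - 174)*(-83 + L(0)) - (95991 - 166*(30 - 77)) = (84 - 174)*(-83 + 7) - (95991 - 166*(30 - 77)) = -90*(-76) - (95991 - 166*(-47)) = 6840 - (95991 + 7802) = 6840 - 1*103793 = 6840 - 103793 = -96953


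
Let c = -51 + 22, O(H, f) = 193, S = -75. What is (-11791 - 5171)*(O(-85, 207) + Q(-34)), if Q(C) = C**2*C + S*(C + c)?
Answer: 583255332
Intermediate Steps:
c = -29
Q(C) = 2175 + C**3 - 75*C (Q(C) = C**2*C - 75*(C - 29) = C**3 - 75*(-29 + C) = C**3 + (2175 - 75*C) = 2175 + C**3 - 75*C)
(-11791 - 5171)*(O(-85, 207) + Q(-34)) = (-11791 - 5171)*(193 + (2175 + (-34)**3 - 75*(-34))) = -16962*(193 + (2175 - 39304 + 2550)) = -16962*(193 - 34579) = -16962*(-34386) = 583255332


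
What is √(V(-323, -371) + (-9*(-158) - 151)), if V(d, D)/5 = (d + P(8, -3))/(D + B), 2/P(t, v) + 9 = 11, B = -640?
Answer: √1300743501/1011 ≈ 35.673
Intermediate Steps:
P(t, v) = 1 (P(t, v) = 2/(-9 + 11) = 2/2 = 2*(½) = 1)
V(d, D) = 5*(1 + d)/(-640 + D) (V(d, D) = 5*((d + 1)/(D - 640)) = 5*((1 + d)/(-640 + D)) = 5*(1 + d)/(-640 + D))
√(V(-323, -371) + (-9*(-158) - 151)) = √(5*(1 - 323)/(-640 - 371) + (-9*(-158) - 151)) = √(5*(-322)/(-1011) + (1422 - 151)) = √(5*(-1/1011)*(-322) + 1271) = √(1610/1011 + 1271) = √(1286591/1011) = √1300743501/1011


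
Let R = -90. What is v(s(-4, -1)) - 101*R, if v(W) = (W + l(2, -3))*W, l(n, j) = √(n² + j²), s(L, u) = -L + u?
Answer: 9099 + 3*√13 ≈ 9109.8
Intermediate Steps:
s(L, u) = u - L
l(n, j) = √(j² + n²)
v(W) = W*(W + √13) (v(W) = (W + √((-3)² + 2²))*W = (W + √(9 + 4))*W = (W + √13)*W = W*(W + √13))
v(s(-4, -1)) - 101*R = (-1 - 1*(-4))*((-1 - 1*(-4)) + √13) - 101*(-90) = (-1 + 4)*((-1 + 4) + √13) + 9090 = 3*(3 + √13) + 9090 = (9 + 3*√13) + 9090 = 9099 + 3*√13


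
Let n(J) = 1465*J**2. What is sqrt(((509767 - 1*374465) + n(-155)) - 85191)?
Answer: 12*sqrt(244769) ≈ 5936.9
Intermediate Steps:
sqrt(((509767 - 1*374465) + n(-155)) - 85191) = sqrt(((509767 - 1*374465) + 1465*(-155)**2) - 85191) = sqrt(((509767 - 374465) + 1465*24025) - 85191) = sqrt((135302 + 35196625) - 85191) = sqrt(35331927 - 85191) = sqrt(35246736) = 12*sqrt(244769)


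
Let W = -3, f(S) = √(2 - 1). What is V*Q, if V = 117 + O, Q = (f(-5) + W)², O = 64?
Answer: 724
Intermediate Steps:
f(S) = 1 (f(S) = √1 = 1)
Q = 4 (Q = (1 - 3)² = (-2)² = 4)
V = 181 (V = 117 + 64 = 181)
V*Q = 181*4 = 724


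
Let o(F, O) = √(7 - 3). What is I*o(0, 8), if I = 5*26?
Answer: 260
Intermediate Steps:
o(F, O) = 2 (o(F, O) = √4 = 2)
I = 130
I*o(0, 8) = 130*2 = 260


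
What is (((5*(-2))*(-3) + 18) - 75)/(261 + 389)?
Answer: -27/650 ≈ -0.041538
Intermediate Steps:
(((5*(-2))*(-3) + 18) - 75)/(261 + 389) = ((-10*(-3) + 18) - 75)/650 = ((30 + 18) - 75)*(1/650) = (48 - 75)*(1/650) = -27*1/650 = -27/650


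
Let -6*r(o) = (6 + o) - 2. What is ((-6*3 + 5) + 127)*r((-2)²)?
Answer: -152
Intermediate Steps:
r(o) = -⅔ - o/6 (r(o) = -((6 + o) - 2)/6 = -(4 + o)/6 = -⅔ - o/6)
((-6*3 + 5) + 127)*r((-2)²) = ((-6*3 + 5) + 127)*(-⅔ - ⅙*(-2)²) = ((-18 + 5) + 127)*(-⅔ - ⅙*4) = (-13 + 127)*(-⅔ - ⅔) = 114*(-4/3) = -152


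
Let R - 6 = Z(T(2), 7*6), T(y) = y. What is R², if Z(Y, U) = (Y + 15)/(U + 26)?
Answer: 625/16 ≈ 39.063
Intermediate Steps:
Z(Y, U) = (15 + Y)/(26 + U)
R = 25/4 (R = 6 + (15 + 2)/(26 + 7*6) = 6 + 17/(26 + 42) = 6 + 17/68 = 6 + (1/68)*17 = 6 + ¼ = 25/4 ≈ 6.2500)
R² = (25/4)² = 625/16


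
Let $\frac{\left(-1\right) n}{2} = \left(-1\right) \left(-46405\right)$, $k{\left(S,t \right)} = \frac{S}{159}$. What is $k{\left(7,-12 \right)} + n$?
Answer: $- \frac{14756783}{159} \approx -92810.0$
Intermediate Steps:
$k{\left(S,t \right)} = \frac{S}{159}$ ($k{\left(S,t \right)} = S \frac{1}{159} = \frac{S}{159}$)
$n = -92810$ ($n = - 2 \left(\left(-1\right) \left(-46405\right)\right) = \left(-2\right) 46405 = -92810$)
$k{\left(7,-12 \right)} + n = \frac{1}{159} \cdot 7 - 92810 = \frac{7}{159} - 92810 = - \frac{14756783}{159}$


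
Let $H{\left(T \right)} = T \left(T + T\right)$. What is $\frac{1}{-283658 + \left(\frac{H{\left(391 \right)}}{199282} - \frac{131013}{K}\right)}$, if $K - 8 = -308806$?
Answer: $- \frac{30768941518}{8727796149499473} \approx -3.5254 \cdot 10^{-6}$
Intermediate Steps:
$H{\left(T \right)} = 2 T^{2}$ ($H{\left(T \right)} = T 2 T = 2 T^{2}$)
$K = -308798$ ($K = 8 - 308806 = -308798$)
$\frac{1}{-283658 + \left(\frac{H{\left(391 \right)}}{199282} - \frac{131013}{K}\right)} = \frac{1}{-283658 - \left(- \frac{131013}{308798} - \frac{2 \cdot 391^{2}}{199282}\right)} = \frac{1}{-283658 - \left(- \frac{131013}{308798} - 2 \cdot 152881 \cdot \frac{1}{199282}\right)} = \frac{1}{-283658 + \left(305762 \cdot \frac{1}{199282} + \frac{131013}{308798}\right)} = \frac{1}{-283658 + \left(\frac{152881}{99641} + \frac{131013}{308798}\right)} = \frac{1}{-283658 + \frac{60263613371}{30768941518}} = \frac{1}{- \frac{8727796149499473}{30768941518}} = - \frac{30768941518}{8727796149499473}$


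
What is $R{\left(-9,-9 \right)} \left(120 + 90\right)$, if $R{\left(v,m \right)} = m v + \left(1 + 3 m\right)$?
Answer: $11550$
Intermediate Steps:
$R{\left(v,m \right)} = 1 + 3 m + m v$
$R{\left(-9,-9 \right)} \left(120 + 90\right) = \left(1 + 3 \left(-9\right) - -81\right) \left(120 + 90\right) = \left(1 - 27 + 81\right) 210 = 55 \cdot 210 = 11550$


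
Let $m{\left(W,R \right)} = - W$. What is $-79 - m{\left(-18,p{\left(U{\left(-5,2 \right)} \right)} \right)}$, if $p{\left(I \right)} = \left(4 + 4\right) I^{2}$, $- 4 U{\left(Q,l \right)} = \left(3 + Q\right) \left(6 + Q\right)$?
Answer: $-97$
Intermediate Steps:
$U{\left(Q,l \right)} = - \frac{\left(3 + Q\right) \left(6 + Q\right)}{4}$
$p{\left(I \right)} = 8 I^{2}$
$-79 - m{\left(-18,p{\left(U{\left(-5,2 \right)} \right)} \right)} = -79 - \left(-1\right) \left(-18\right) = -79 - 18 = -97$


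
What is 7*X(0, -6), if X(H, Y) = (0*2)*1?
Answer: 0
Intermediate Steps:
X(H, Y) = 0 (X(H, Y) = 0*1 = 0)
7*X(0, -6) = 7*0 = 0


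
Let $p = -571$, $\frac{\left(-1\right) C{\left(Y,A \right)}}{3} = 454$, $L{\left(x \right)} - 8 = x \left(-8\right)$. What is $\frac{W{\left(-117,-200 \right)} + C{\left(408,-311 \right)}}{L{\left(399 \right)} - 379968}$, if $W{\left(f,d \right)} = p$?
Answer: $\frac{1933}{383152} \approx 0.005045$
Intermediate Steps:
$L{\left(x \right)} = 8 - 8 x$ ($L{\left(x \right)} = 8 + x \left(-8\right) = 8 - 8 x$)
$C{\left(Y,A \right)} = -1362$ ($C{\left(Y,A \right)} = \left(-3\right) 454 = -1362$)
$W{\left(f,d \right)} = -571$
$\frac{W{\left(-117,-200 \right)} + C{\left(408,-311 \right)}}{L{\left(399 \right)} - 379968} = \frac{-571 - 1362}{\left(8 - 3192\right) - 379968} = - \frac{1933}{\left(8 - 3192\right) - 379968} = - \frac{1933}{-3184 - 379968} = - \frac{1933}{-383152} = \left(-1933\right) \left(- \frac{1}{383152}\right) = \frac{1933}{383152}$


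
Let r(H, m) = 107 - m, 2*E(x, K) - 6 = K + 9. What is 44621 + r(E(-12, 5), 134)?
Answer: 44594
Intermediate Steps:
E(x, K) = 15/2 + K/2 (E(x, K) = 3 + (K + 9)/2 = 3 + (9 + K)/2 = 3 + (9/2 + K/2) = 15/2 + K/2)
44621 + r(E(-12, 5), 134) = 44621 + (107 - 1*134) = 44621 + (107 - 134) = 44621 - 27 = 44594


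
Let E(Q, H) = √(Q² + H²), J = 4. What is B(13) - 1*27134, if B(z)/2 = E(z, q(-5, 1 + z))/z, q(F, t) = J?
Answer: -27134 + 2*√185/13 ≈ -27132.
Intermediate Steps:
q(F, t) = 4
E(Q, H) = √(H² + Q²)
B(z) = 2*√(16 + z²)/z (B(z) = 2*(√(4² + z²)/z) = 2*(√(16 + z²)/z) = 2*√(16 + z²)/z)
B(13) - 1*27134 = 2*√(16 + 13²)/13 - 1*27134 = 2*(1/13)*√(16 + 169) - 27134 = 2*(1/13)*√185 - 27134 = 2*√185/13 - 27134 = -27134 + 2*√185/13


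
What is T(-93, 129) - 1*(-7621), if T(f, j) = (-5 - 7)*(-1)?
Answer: 7633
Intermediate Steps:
T(f, j) = 12 (T(f, j) = -12*(-1) = 12)
T(-93, 129) - 1*(-7621) = 12 - 1*(-7621) = 12 + 7621 = 7633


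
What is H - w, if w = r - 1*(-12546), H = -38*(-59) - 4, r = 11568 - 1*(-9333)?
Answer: -31209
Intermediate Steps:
r = 20901 (r = 11568 + 9333 = 20901)
H = 2238 (H = 2242 - 4 = 2238)
w = 33447 (w = 20901 - 1*(-12546) = 20901 + 12546 = 33447)
H - w = 2238 - 1*33447 = 2238 - 33447 = -31209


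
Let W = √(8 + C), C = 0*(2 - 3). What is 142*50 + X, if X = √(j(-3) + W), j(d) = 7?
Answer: 7100 + √(7 + 2*√2) ≈ 7103.1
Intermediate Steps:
C = 0 (C = 0*(-1) = 0)
W = 2*√2 (W = √(8 + 0) = √8 = 2*√2 ≈ 2.8284)
X = √(7 + 2*√2) ≈ 3.1350
142*50 + X = 142*50 + √(7 + 2*√2) = 7100 + √(7 + 2*√2)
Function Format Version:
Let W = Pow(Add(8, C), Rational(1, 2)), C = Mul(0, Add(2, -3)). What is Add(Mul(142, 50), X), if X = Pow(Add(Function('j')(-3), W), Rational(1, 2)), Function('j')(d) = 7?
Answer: Add(7100, Pow(Add(7, Mul(2, Pow(2, Rational(1, 2)))), Rational(1, 2))) ≈ 7103.1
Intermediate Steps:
C = 0 (C = Mul(0, -1) = 0)
W = Mul(2, Pow(2, Rational(1, 2))) (W = Pow(Add(8, 0), Rational(1, 2)) = Pow(8, Rational(1, 2)) = Mul(2, Pow(2, Rational(1, 2))) ≈ 2.8284)
X = Pow(Add(7, Mul(2, Pow(2, Rational(1, 2)))), Rational(1, 2)) ≈ 3.1350
Add(Mul(142, 50), X) = Add(Mul(142, 50), Pow(Add(7, Mul(2, Pow(2, Rational(1, 2)))), Rational(1, 2))) = Add(7100, Pow(Add(7, Mul(2, Pow(2, Rational(1, 2)))), Rational(1, 2)))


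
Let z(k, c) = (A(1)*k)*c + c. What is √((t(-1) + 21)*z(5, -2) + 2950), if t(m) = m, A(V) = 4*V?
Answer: √2110 ≈ 45.935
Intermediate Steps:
z(k, c) = c + 4*c*k (z(k, c) = ((4*1)*k)*c + c = (4*k)*c + c = 4*c*k + c = c + 4*c*k)
√((t(-1) + 21)*z(5, -2) + 2950) = √((-1 + 21)*(-2*(1 + 4*5)) + 2950) = √(20*(-2*(1 + 20)) + 2950) = √(20*(-2*21) + 2950) = √(20*(-42) + 2950) = √(-840 + 2950) = √2110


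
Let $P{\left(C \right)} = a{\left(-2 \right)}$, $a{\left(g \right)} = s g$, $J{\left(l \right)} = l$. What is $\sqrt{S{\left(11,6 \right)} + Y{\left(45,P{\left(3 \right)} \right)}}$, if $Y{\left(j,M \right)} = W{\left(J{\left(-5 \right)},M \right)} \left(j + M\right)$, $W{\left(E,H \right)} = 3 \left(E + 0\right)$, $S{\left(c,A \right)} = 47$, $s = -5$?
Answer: $i \sqrt{778} \approx 27.893 i$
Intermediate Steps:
$a{\left(g \right)} = - 5 g$
$P{\left(C \right)} = 10$ ($P{\left(C \right)} = \left(-5\right) \left(-2\right) = 10$)
$W{\left(E,H \right)} = 3 E$
$Y{\left(j,M \right)} = - 15 M - 15 j$ ($Y{\left(j,M \right)} = 3 \left(-5\right) \left(j + M\right) = - 15 \left(M + j\right) = - 15 M - 15 j$)
$\sqrt{S{\left(11,6 \right)} + Y{\left(45,P{\left(3 \right)} \right)}} = \sqrt{47 - 825} = \sqrt{-778} = i \sqrt{778}$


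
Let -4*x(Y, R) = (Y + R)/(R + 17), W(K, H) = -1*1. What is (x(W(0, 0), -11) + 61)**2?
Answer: 15129/4 ≈ 3782.3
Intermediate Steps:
W(K, H) = -1
x(Y, R) = -(R + Y)/(4*(17 + R)) (x(Y, R) = -(Y + R)/(4*(R + 17)) = -(R + Y)/(4*(17 + R)))
(x(W(0, 0), -11) + 61)**2 = ((-1*(-11) - 1*(-1))/(4*(17 - 11)) + 61)**2 = ((1/4)*(11 + 1)/6 + 61)**2 = ((1/4)*(1/6)*12 + 61)**2 = (1/2 + 61)**2 = (123/2)**2 = 15129/4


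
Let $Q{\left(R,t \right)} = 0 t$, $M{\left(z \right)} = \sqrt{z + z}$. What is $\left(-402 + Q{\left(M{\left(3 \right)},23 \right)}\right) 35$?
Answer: $-14070$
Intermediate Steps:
$M{\left(z \right)} = \sqrt{2} \sqrt{z}$ ($M{\left(z \right)} = \sqrt{2 z} = \sqrt{2} \sqrt{z}$)
$Q{\left(R,t \right)} = 0$
$\left(-402 + Q{\left(M{\left(3 \right)},23 \right)}\right) 35 = \left(-402 + 0\right) 35 = \left(-402\right) 35 = -14070$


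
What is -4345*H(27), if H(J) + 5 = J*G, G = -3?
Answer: 373670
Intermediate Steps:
H(J) = -5 - 3*J (H(J) = -5 + J*(-3) = -5 - 3*J)
-4345*H(27) = -4345*(-5 - 3*27) = -4345*(-5 - 81) = -4345*(-86) = 373670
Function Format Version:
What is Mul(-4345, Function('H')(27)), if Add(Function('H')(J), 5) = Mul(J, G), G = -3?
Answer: 373670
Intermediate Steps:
Function('H')(J) = Add(-5, Mul(-3, J)) (Function('H')(J) = Add(-5, Mul(J, -3)) = Add(-5, Mul(-3, J)))
Mul(-4345, Function('H')(27)) = Mul(-4345, Add(-5, Mul(-3, 27))) = Mul(-4345, Add(-5, -81)) = Mul(-4345, -86) = 373670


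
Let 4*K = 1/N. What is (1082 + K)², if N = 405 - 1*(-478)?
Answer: 14604817640625/12475024 ≈ 1.1707e+6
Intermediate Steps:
N = 883 (N = 405 + 478 = 883)
K = 1/3532 (K = (¼)/883 = (¼)*(1/883) = 1/3532 ≈ 0.00028313)
(1082 + K)² = (1082 + 1/3532)² = (3821625/3532)² = 14604817640625/12475024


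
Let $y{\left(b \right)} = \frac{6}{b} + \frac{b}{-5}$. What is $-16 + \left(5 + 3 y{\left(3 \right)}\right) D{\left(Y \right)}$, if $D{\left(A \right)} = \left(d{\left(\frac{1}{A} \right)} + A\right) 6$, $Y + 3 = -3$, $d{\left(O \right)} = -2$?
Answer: $- \frac{2288}{5} \approx -457.6$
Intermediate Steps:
$y{\left(b \right)} = \frac{6}{b} - \frac{b}{5}$ ($y{\left(b \right)} = \frac{6}{b} + b \left(- \frac{1}{5}\right) = \frac{6}{b} - \frac{b}{5}$)
$Y = -6$ ($Y = -3 - 3 = -6$)
$D{\left(A \right)} = -12 + 6 A$ ($D{\left(A \right)} = \left(-2 + A\right) 6 = -12 + 6 A$)
$-16 + \left(5 + 3 y{\left(3 \right)}\right) D{\left(Y \right)} = -16 + \left(5 + 3 \left(\frac{6}{3} - \frac{3}{5}\right)\right) \left(-12 + 6 \left(-6\right)\right) = -16 + \left(5 + 3 \left(6 \cdot \frac{1}{3} - \frac{3}{5}\right)\right) \left(-12 - 36\right) = -16 + \left(5 + 3 \left(2 - \frac{3}{5}\right)\right) \left(-48\right) = -16 + \left(5 + 3 \cdot \frac{7}{5}\right) \left(-48\right) = -16 + \left(5 + \frac{21}{5}\right) \left(-48\right) = -16 + \frac{46}{5} \left(-48\right) = -16 - \frac{2208}{5} = - \frac{2288}{5}$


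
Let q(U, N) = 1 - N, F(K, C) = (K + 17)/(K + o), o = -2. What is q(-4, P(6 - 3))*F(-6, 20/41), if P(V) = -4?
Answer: -55/8 ≈ -6.8750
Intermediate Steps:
F(K, C) = (17 + K)/(-2 + K) (F(K, C) = (K + 17)/(K - 2) = (17 + K)/(-2 + K))
q(-4, P(6 - 3))*F(-6, 20/41) = (1 - 1*(-4))*((17 - 6)/(-2 - 6)) = (1 + 4)*(11/(-8)) = 5*(-⅛*11) = 5*(-11/8) = -55/8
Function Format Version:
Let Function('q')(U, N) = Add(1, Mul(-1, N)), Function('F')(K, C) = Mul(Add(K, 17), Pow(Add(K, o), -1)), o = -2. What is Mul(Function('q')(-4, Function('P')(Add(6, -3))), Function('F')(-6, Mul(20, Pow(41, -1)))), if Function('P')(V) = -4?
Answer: Rational(-55, 8) ≈ -6.8750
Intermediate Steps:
Function('F')(K, C) = Mul(Pow(Add(-2, K), -1), Add(17, K)) (Function('F')(K, C) = Mul(Add(K, 17), Pow(Add(K, -2), -1)) = Mul(Add(17, K), Pow(Add(-2, K), -1)) = Mul(Pow(Add(-2, K), -1), Add(17, K)))
Mul(Function('q')(-4, Function('P')(Add(6, -3))), Function('F')(-6, Mul(20, Pow(41, -1)))) = Mul(Add(1, Mul(-1, -4)), Mul(Pow(Add(-2, -6), -1), Add(17, -6))) = Mul(Add(1, 4), Mul(Pow(-8, -1), 11)) = Mul(5, Mul(Rational(-1, 8), 11)) = Mul(5, Rational(-11, 8)) = Rational(-55, 8)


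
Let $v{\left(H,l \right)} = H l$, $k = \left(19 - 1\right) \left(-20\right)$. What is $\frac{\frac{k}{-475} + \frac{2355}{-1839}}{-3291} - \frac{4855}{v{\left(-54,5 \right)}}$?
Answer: $\frac{62031712847}{3449724930} \approx 17.982$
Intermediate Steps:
$k = -360$ ($k = 18 \left(-20\right) = -360$)
$\frac{\frac{k}{-475} + \frac{2355}{-1839}}{-3291} - \frac{4855}{v{\left(-54,5 \right)}} = \frac{- \frac{360}{-475} + \frac{2355}{-1839}}{-3291} - \frac{4855}{\left(-54\right) 5} = \left(\left(-360\right) \left(- \frac{1}{475}\right) + 2355 \left(- \frac{1}{1839}\right)\right) \left(- \frac{1}{3291}\right) - \frac{4855}{-270} = \left(\frac{72}{95} - \frac{785}{613}\right) \left(- \frac{1}{3291}\right) - - \frac{971}{54} = \left(- \frac{30439}{58235}\right) \left(- \frac{1}{3291}\right) + \frac{971}{54} = \frac{30439}{191651385} + \frac{971}{54} = \frac{62031712847}{3449724930}$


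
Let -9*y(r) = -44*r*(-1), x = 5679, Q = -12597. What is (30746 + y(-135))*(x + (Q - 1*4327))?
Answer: -353160470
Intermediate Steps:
y(r) = -44*r/9 (y(r) = -(-44*r)*(-1)/9 = -44*r/9)
(30746 + y(-135))*(x + (Q - 1*4327)) = (30746 - 44/9*(-135))*(5679 + (-12597 - 1*4327)) = (30746 + 660)*(5679 + (-12597 - 4327)) = 31406*(5679 - 16924) = 31406*(-11245) = -353160470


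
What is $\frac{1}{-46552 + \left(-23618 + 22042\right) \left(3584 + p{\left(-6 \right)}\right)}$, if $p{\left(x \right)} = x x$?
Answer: $- \frac{1}{5751672} \approx -1.7386 \cdot 10^{-7}$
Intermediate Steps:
$p{\left(x \right)} = x^{2}$
$\frac{1}{-46552 + \left(-23618 + 22042\right) \left(3584 + p{\left(-6 \right)}\right)} = \frac{1}{-46552 + \left(-23618 + 22042\right) \left(3584 + \left(-6\right)^{2}\right)} = \frac{1}{-46552 - 1576 \left(3584 + 36\right)} = \frac{1}{-46552 - 5705120} = \frac{1}{-5751672} = - \frac{1}{5751672}$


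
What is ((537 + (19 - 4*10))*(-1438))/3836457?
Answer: -247336/1278819 ≈ -0.19341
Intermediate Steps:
((537 + (19 - 4*10))*(-1438))/3836457 = ((537 + (19 - 40))*(-1438))*(1/3836457) = ((537 - 21)*(-1438))*(1/3836457) = (516*(-1438))*(1/3836457) = -742008*1/3836457 = -247336/1278819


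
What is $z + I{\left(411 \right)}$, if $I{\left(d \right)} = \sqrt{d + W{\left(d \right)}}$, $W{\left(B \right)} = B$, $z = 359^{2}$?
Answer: $128881 + \sqrt{822} \approx 1.2891 \cdot 10^{5}$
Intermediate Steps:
$z = 128881$
$I{\left(d \right)} = \sqrt{2} \sqrt{d}$ ($I{\left(d \right)} = \sqrt{d + d} = \sqrt{2 d} = \sqrt{2} \sqrt{d}$)
$z + I{\left(411 \right)} = 128881 + \sqrt{2} \sqrt{411} = 128881 + \sqrt{822}$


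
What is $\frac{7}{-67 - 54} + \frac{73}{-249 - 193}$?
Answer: $- \frac{11927}{53482} \approx -0.22301$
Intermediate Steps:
$\frac{7}{-67 - 54} + \frac{73}{-249 - 193} = \frac{7}{-121} + \frac{73}{-442} = 7 \left(- \frac{1}{121}\right) + 73 \left(- \frac{1}{442}\right) = - \frac{7}{121} - \frac{73}{442} = - \frac{11927}{53482}$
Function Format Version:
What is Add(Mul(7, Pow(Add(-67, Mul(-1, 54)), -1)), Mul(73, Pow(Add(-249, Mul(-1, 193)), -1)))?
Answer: Rational(-11927, 53482) ≈ -0.22301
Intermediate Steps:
Add(Mul(7, Pow(Add(-67, Mul(-1, 54)), -1)), Mul(73, Pow(Add(-249, Mul(-1, 193)), -1))) = Add(Mul(7, Pow(Add(-67, -54), -1)), Mul(73, Pow(Add(-249, -193), -1))) = Add(Mul(7, Pow(-121, -1)), Mul(73, Pow(-442, -1))) = Add(Mul(7, Rational(-1, 121)), Mul(73, Rational(-1, 442))) = Add(Rational(-7, 121), Rational(-73, 442)) = Rational(-11927, 53482)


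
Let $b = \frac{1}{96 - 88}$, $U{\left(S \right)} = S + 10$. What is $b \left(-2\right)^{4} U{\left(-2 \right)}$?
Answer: $16$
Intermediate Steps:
$U{\left(S \right)} = 10 + S$
$b = \frac{1}{8} \approx 0.125$
$b \left(-2\right)^{4} U{\left(-2 \right)} = \frac{\left(-2\right)^{4}}{8} \left(10 - 2\right) = \frac{1}{8} \cdot 16 \cdot 8 = 2 \cdot 8 = 16$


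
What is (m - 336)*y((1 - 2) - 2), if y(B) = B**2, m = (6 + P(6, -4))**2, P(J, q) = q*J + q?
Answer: 1332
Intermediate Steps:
P(J, q) = q + J*q (P(J, q) = J*q + q = q + J*q)
m = 484 (m = (6 - 4*(1 + 6))**2 = (6 - 4*7)**2 = (6 - 28)**2 = (-22)**2 = 484)
(m - 336)*y((1 - 2) - 2) = (484 - 336)*((1 - 2) - 2)**2 = 148*(-1 - 2)**2 = 148*(-3)**2 = 148*9 = 1332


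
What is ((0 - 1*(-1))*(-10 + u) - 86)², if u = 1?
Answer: 9025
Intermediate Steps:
((0 - 1*(-1))*(-10 + u) - 86)² = ((0 - 1*(-1))*(-10 + 1) - 86)² = ((0 + 1)*(-9) - 86)² = (1*(-9) - 86)² = (-9 - 86)² = (-95)² = 9025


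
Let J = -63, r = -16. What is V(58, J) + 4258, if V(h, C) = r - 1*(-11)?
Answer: 4253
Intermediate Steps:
V(h, C) = -5 (V(h, C) = -16 - 1*(-11) = -16 + 11 = -5)
V(58, J) + 4258 = -5 + 4258 = 4253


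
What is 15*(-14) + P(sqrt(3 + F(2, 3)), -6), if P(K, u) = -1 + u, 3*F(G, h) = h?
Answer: -217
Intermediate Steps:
F(G, h) = h/3
15*(-14) + P(sqrt(3 + F(2, 3)), -6) = 15*(-14) + (-1 - 6) = -210 - 7 = -217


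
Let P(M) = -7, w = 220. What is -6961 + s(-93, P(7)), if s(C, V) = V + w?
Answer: -6748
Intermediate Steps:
s(C, V) = 220 + V (s(C, V) = V + 220 = 220 + V)
-6961 + s(-93, P(7)) = -6961 + (220 - 7) = -6961 + 213 = -6748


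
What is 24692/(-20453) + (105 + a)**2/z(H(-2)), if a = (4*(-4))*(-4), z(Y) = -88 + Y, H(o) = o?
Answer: -586380413/1840770 ≈ -318.55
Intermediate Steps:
a = 64 (a = -16*(-4) = 64)
24692/(-20453) + (105 + a)**2/z(H(-2)) = 24692/(-20453) + (105 + 64)**2/(-88 - 2) = 24692*(-1/20453) + 169**2/(-90) = -24692/20453 + 28561*(-1/90) = -24692/20453 - 28561/90 = -586380413/1840770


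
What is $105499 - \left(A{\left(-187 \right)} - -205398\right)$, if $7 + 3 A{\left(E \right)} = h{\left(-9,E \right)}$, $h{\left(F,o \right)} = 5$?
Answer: $- \frac{299695}{3} \approx -99898.0$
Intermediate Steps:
$A{\left(E \right)} = - \frac{2}{3}$ ($A{\left(E \right)} = - \frac{7}{3} + \frac{1}{3} \cdot 5 = - \frac{7}{3} + \frac{5}{3} = - \frac{2}{3}$)
$105499 - \left(A{\left(-187 \right)} - -205398\right) = 105499 - \left(- \frac{2}{3} - -205398\right) = 105499 - \left(- \frac{2}{3} + 205398\right) = 105499 - \frac{616192}{3} = - \frac{299695}{3}$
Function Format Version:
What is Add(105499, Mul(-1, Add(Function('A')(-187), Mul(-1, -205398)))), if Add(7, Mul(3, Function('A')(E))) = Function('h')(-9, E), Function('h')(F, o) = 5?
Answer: Rational(-299695, 3) ≈ -99898.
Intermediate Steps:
Function('A')(E) = Rational(-2, 3) (Function('A')(E) = Add(Rational(-7, 3), Mul(Rational(1, 3), 5)) = Add(Rational(-7, 3), Rational(5, 3)) = Rational(-2, 3))
Add(105499, Mul(-1, Add(Function('A')(-187), Mul(-1, -205398)))) = Add(105499, Mul(-1, Add(Rational(-2, 3), Mul(-1, -205398)))) = Add(105499, Mul(-1, Add(Rational(-2, 3), 205398))) = Add(105499, Mul(-1, Rational(616192, 3))) = Add(105499, Rational(-616192, 3)) = Rational(-299695, 3)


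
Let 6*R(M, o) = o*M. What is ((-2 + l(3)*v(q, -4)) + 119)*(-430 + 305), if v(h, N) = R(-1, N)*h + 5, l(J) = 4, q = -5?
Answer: -46375/3 ≈ -15458.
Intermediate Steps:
R(M, o) = M*o/6 (R(M, o) = (o*M)/6 = (M*o)/6 = M*o/6)
v(h, N) = 5 - N*h/6 (v(h, N) = ((⅙)*(-1)*N)*h + 5 = (-N/6)*h + 5 = -N*h/6 + 5 = 5 - N*h/6)
((-2 + l(3)*v(q, -4)) + 119)*(-430 + 305) = ((-2 + 4*(5 - ⅙*(-4)*(-5))) + 119)*(-430 + 305) = ((-2 + 4*(5 - 10/3)) + 119)*(-125) = ((-2 + 4*(5/3)) + 119)*(-125) = ((-2 + 20/3) + 119)*(-125) = (14/3 + 119)*(-125) = (371/3)*(-125) = -46375/3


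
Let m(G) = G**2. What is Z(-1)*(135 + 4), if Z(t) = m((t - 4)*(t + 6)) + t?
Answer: 86736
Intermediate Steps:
Z(t) = t + (-4 + t)**2*(6 + t)**2 (Z(t) = ((t - 4)*(t + 6))**2 + t = ((-4 + t)*(6 + t))**2 + t = (-4 + t)**2*(6 + t)**2 + t = t + (-4 + t)**2*(6 + t)**2)
Z(-1)*(135 + 4) = (-1 + (-24 + (-1)**2 + 2*(-1))**2)*(135 + 4) = (-1 + (-24 + 1 - 2)**2)*139 = (-1 + (-25)**2)*139 = (-1 + 625)*139 = 624*139 = 86736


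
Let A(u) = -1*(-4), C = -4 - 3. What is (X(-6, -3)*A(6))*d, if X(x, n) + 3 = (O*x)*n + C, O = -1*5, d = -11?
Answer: 4400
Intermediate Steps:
C = -7
O = -5
A(u) = 4
X(x, n) = -10 - 5*n*x (X(x, n) = -3 + ((-5*x)*n - 7) = -3 + (-5*n*x - 7) = -3 + (-7 - 5*n*x) = -10 - 5*n*x)
(X(-6, -3)*A(6))*d = ((-10 - 5*(-3)*(-6))*4)*(-11) = ((-10 - 90)*4)*(-11) = -100*4*(-11) = -400*(-11) = 4400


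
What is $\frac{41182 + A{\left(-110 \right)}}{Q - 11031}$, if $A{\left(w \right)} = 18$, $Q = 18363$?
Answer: $\frac{10300}{1833} \approx 5.6192$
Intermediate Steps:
$\frac{41182 + A{\left(-110 \right)}}{Q - 11031} = \frac{41182 + 18}{18363 - 11031} = \frac{41200}{7332} = 41200 \cdot \frac{1}{7332} = \frac{10300}{1833}$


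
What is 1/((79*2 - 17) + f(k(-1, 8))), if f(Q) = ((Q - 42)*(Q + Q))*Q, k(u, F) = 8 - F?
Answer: 1/141 ≈ 0.0070922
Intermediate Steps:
f(Q) = 2*Q**2*(-42 + Q) (f(Q) = ((-42 + Q)*(2*Q))*Q = (2*Q*(-42 + Q))*Q = 2*Q**2*(-42 + Q))
1/((79*2 - 17) + f(k(-1, 8))) = 1/((79*2 - 17) + 2*(8 - 1*8)**2*(-42 + (8 - 1*8))) = 1/((158 - 17) + 2*(8 - 8)**2*(-42 + (8 - 8))) = 1/(141 + 2*0**2*(-42 + 0)) = 1/(141 + 2*0*(-42)) = 1/(141 + 0) = 1/141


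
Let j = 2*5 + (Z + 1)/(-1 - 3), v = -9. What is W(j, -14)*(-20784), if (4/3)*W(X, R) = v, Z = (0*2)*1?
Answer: 140292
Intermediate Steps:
Z = 0 (Z = 0*1 = 0)
j = 39/4 (j = 2*5 + (0 + 1)/(-1 - 3) = 10 + 1/(-4) = 10 + 1*(-¼) = 10 - ¼ = 39/4 ≈ 9.7500)
W(X, R) = -27/4 (W(X, R) = (¾)*(-9) = -27/4)
W(j, -14)*(-20784) = -27/4*(-20784) = 140292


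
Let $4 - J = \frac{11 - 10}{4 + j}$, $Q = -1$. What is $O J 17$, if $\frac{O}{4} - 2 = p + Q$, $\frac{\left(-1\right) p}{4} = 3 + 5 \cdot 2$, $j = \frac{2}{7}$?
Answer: $- \frac{65314}{5} \approx -13063.0$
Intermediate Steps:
$j = \frac{2}{7}$ ($j = 2 \cdot \frac{1}{7} = \frac{2}{7} \approx 0.28571$)
$p = -52$ ($p = - 4 \left(3 + 5 \cdot 2\right) = - 4 \left(3 + 10\right) = \left(-4\right) 13 = -52$)
$O = -204$ ($O = 8 + 4 \left(-52 - 1\right) = 8 + 4 \left(-53\right) = 8 - 212 = -204$)
$J = \frac{113}{30}$ ($J = 4 - \frac{11 - 10}{4 + \frac{2}{7}} = 4 - 1 \frac{1}{\frac{30}{7}} = 4 - 1 \cdot \frac{7}{30} = 4 - \frac{7}{30} = \frac{113}{30} \approx 3.7667$)
$O J 17 = \left(-204\right) \frac{113}{30} \cdot 17 = \left(- \frac{3842}{5}\right) 17 = - \frac{65314}{5}$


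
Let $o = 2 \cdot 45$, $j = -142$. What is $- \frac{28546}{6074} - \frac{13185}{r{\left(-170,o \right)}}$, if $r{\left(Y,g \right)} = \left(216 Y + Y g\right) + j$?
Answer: $- \frac{704465381}{158415994} \approx -4.4469$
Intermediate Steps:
$o = 90$
$r{\left(Y,g \right)} = -142 + 216 Y + Y g$ ($r{\left(Y,g \right)} = \left(216 Y + Y g\right) - 142 = -142 + 216 Y + Y g$)
$- \frac{28546}{6074} - \frac{13185}{r{\left(-170,o \right)}} = - \frac{28546}{6074} - \frac{13185}{-142 + 216 \left(-170\right) - 15300} = \left(-28546\right) \frac{1}{6074} - \frac{13185}{-142 - 36720 - 15300} = - \frac{14273}{3037} - \frac{13185}{-52162} = - \frac{14273}{3037} - - \frac{13185}{52162} = - \frac{14273}{3037} + \frac{13185}{52162} = - \frac{704465381}{158415994}$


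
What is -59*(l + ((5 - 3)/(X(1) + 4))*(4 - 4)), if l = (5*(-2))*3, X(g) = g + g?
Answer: 1770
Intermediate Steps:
X(g) = 2*g
l = -30 (l = -10*3 = -30)
-59*(l + ((5 - 3)/(X(1) + 4))*(4 - 4)) = -59*(-30 + ((5 - 3)/(2*1 + 4))*(4 - 4)) = -59*(-30 + (2/(2 + 4))*0) = -59*(-30 + (2/6)*0) = -59*(-30 + (2*(1/6))*0) = -59*(-30 + (1/3)*0) = -59*(-30 + 0) = -59*(-30) = 1770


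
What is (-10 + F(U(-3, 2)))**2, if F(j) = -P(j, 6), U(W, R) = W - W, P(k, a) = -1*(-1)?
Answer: 121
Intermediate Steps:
P(k, a) = 1
U(W, R) = 0
F(j) = -1 (F(j) = -1*1 = -1)
(-10 + F(U(-3, 2)))**2 = (-10 - 1)**2 = (-11)**2 = 121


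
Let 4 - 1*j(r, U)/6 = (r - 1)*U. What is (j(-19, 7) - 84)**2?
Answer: 608400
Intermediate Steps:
j(r, U) = 24 - 6*U*(-1 + r) (j(r, U) = 24 - 6*(r - 1)*U = 24 - 6*(-1 + r)*U = 24 - 6*U*(-1 + r))
(j(-19, 7) - 84)**2 = ((24 + 6*7 - 6*7*(-19)) - 84)**2 = ((24 + 42 + 798) - 84)**2 = (864 - 84)**2 = 780**2 = 608400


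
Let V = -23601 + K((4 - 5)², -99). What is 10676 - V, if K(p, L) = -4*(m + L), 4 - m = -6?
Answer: 33921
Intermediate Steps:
m = 10 (m = 4 - 1*(-6) = 4 + 6 = 10)
K(p, L) = -40 - 4*L (K(p, L) = -4*(10 + L) = -40 - 4*L)
V = -23245 (V = -23601 + (-40 - 4*(-99)) = -23601 + (-40 + 396) = -23601 + 356 = -23245)
10676 - V = 10676 - 1*(-23245) = 10676 + 23245 = 33921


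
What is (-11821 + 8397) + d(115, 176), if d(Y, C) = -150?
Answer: -3574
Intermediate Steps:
(-11821 + 8397) + d(115, 176) = (-11821 + 8397) - 150 = -3424 - 150 = -3574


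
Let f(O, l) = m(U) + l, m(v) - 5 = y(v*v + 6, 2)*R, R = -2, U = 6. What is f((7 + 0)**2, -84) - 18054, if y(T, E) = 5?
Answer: -18143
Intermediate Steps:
m(v) = -5 (m(v) = 5 + 5*(-2) = 5 - 10 = -5)
f(O, l) = -5 + l
f((7 + 0)**2, -84) - 18054 = (-5 - 84) - 18054 = -89 - 18054 = -18143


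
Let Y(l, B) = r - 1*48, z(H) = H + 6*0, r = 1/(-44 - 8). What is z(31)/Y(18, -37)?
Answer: -1612/2497 ≈ -0.64557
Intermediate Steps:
r = -1/52 (r = 1/(-52) = -1/52 ≈ -0.019231)
z(H) = H (z(H) = H + 0 = H)
Y(l, B) = -2497/52 (Y(l, B) = -1/52 - 1*48 = -1/52 - 48 = -2497/52)
z(31)/Y(18, -37) = 31/(-2497/52) = 31*(-52/2497) = -1612/2497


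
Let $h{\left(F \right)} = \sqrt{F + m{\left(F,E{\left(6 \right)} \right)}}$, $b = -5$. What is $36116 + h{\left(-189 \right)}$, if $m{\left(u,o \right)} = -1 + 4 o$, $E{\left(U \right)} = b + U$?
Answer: $36116 + i \sqrt{186} \approx 36116.0 + 13.638 i$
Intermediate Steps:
$E{\left(U \right)} = -5 + U$
$h{\left(F \right)} = \sqrt{3 + F}$ ($h{\left(F \right)} = \sqrt{F - \left(1 - 4 \left(-5 + 6\right)\right)} = \sqrt{F + \left(-1 + 4 \cdot 1\right)} = \sqrt{F + \left(-1 + 4\right)} = \sqrt{F + 3} = \sqrt{3 + F}$)
$36116 + h{\left(-189 \right)} = 36116 + \sqrt{3 - 189} = 36116 + \sqrt{-186} = 36116 + i \sqrt{186}$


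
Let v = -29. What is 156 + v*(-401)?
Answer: 11785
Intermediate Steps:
156 + v*(-401) = 156 - 29*(-401) = 156 + 11629 = 11785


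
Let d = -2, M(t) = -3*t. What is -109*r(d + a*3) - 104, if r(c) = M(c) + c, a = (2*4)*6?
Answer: 30852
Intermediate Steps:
a = 48 (a = 8*6 = 48)
r(c) = -2*c (r(c) = -3*c + c = -2*c)
-109*r(d + a*3) - 104 = -(-218)*(-2 + 48*3) - 104 = -(-218)*(-2 + 144) - 104 = -(-218)*142 - 104 = -109*(-284) - 104 = 30956 - 104 = 30852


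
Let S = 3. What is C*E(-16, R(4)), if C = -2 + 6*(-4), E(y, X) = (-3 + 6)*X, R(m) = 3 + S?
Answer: -468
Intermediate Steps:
R(m) = 6 (R(m) = 3 + 3 = 6)
E(y, X) = 3*X
C = -26 (C = -2 - 24 = -26)
C*E(-16, R(4)) = -78*6 = -26*18 = -468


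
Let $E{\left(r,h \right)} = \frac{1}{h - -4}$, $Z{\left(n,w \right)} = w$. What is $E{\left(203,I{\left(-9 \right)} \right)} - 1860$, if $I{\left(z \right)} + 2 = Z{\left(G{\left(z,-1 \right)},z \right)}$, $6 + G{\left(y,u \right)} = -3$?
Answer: $- \frac{13021}{7} \approx -1860.1$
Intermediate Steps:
$G{\left(y,u \right)} = -9$ ($G{\left(y,u \right)} = -6 - 3 = -9$)
$I{\left(z \right)} = -2 + z$
$E{\left(r,h \right)} = \frac{1}{4 + h}$ ($E{\left(r,h \right)} = \frac{1}{h + \left(-95 + 99\right)} = \frac{1}{h + 4} = \frac{1}{4 + h}$)
$E{\left(203,I{\left(-9 \right)} \right)} - 1860 = \frac{1}{4 - 11} - 1860 = \frac{1}{-7} - 1860 = - \frac{1}{7} - 1860 = - \frac{13021}{7}$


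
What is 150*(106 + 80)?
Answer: 27900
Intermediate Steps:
150*(106 + 80) = 150*186 = 27900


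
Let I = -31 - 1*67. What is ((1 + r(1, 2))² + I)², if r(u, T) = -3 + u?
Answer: 9409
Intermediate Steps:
I = -98 (I = -31 - 67 = -98)
((1 + r(1, 2))² + I)² = ((1 + (-3 + 1))² - 98)² = ((1 - 2)² - 98)² = ((-1)² - 98)² = (1 - 98)² = (-97)² = 9409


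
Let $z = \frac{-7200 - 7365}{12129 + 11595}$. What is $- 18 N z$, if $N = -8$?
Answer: $- \frac{58260}{659} \approx -88.407$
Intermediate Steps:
$z = - \frac{4855}{7908}$ ($z = - \frac{14565}{23724} = \left(-14565\right) \frac{1}{23724} = - \frac{4855}{7908} \approx -0.61394$)
$- 18 N z = \left(-18\right) \left(-8\right) \left(- \frac{4855}{7908}\right) = 144 \left(- \frac{4855}{7908}\right) = - \frac{58260}{659}$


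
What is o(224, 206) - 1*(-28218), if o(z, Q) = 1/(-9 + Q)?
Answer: 5558947/197 ≈ 28218.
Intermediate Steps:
o(224, 206) - 1*(-28218) = 1/(-9 + 206) - 1*(-28218) = 1/197 + 28218 = 5558947/197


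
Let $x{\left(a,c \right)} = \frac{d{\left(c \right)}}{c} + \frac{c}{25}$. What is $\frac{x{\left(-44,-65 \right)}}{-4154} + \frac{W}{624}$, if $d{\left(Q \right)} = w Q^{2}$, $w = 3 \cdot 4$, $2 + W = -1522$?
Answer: $- \frac{1217157}{540020} \approx -2.2539$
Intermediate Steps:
$W = -1524$ ($W = -2 - 1522 = -1524$)
$w = 12$
$d{\left(Q \right)} = 12 Q^{2}$
$x{\left(a,c \right)} = \frac{301 c}{25}$ ($x{\left(a,c \right)} = \frac{12 c^{2}}{c} + \frac{c}{25} = 12 c + c \frac{1}{25} = 12 c + \frac{c}{25} = \frac{301 c}{25}$)
$\frac{x{\left(-44,-65 \right)}}{-4154} + \frac{W}{624} = \frac{\frac{301}{25} \left(-65\right)}{-4154} - \frac{1524}{624} = \left(- \frac{3913}{5}\right) \left(- \frac{1}{4154}\right) - \frac{127}{52} = \frac{3913}{20770} - \frac{127}{52} = - \frac{1217157}{540020}$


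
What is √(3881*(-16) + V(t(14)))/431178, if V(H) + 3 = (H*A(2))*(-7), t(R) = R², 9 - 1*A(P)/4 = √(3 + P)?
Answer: √(-111491 + 5488*√5)/431178 ≈ 0.00073054*I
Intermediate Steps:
A(P) = 36 - 4*√(3 + P)
V(H) = -3 - 7*H*(36 - 4*√5) (V(H) = -3 + (H*(36 - 4*√(3 + 2)))*(-7) = -3 + (H*(36 - 4*√5))*(-7) = -3 - 7*H*(36 - 4*√5))
√(3881*(-16) + V(t(14)))/431178 = √(3881*(-16) + (-3 - 28*14²*(9 - √5)))/431178 = √(-62096 + (-3 - 28*196*(9 - √5)))*(1/431178) = √(-62096 + (-3 + (-49392 + 5488*√5)))*(1/431178) = √(-62096 + (-49395 + 5488*√5))*(1/431178) = √(-111491 + 5488*√5)*(1/431178) = √(-111491 + 5488*√5)/431178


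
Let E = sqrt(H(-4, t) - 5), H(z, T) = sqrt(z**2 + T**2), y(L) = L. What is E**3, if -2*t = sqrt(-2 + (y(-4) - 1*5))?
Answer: -I*sqrt(2)*(10 - sqrt(53))**(3/2)/4 ≈ -1.5859*I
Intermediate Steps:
t = -I*sqrt(11)/2 (t = -sqrt(-2 + (-4 - 1*5))/2 = -sqrt(-2 + (-4 - 5))/2 = -sqrt(-2 - 9)/2 = -I*sqrt(11)/2 ≈ -1.6583*I)
H(z, T) = sqrt(T**2 + z**2)
E = sqrt(-5 + sqrt(53)/2) (E = sqrt(sqrt((-I*sqrt(11)/2)**2 + (-4)**2) - 5) = sqrt(sqrt(-11/4 + 16) - 5) = sqrt(sqrt(53/4) - 5) = sqrt(sqrt(53)/2 - 5) = sqrt(-5 + sqrt(53)/2) ≈ 1.1662*I)
E**3 = (sqrt(-20 + 2*sqrt(53))/2)**3 = (-20 + 2*sqrt(53))**(3/2)/8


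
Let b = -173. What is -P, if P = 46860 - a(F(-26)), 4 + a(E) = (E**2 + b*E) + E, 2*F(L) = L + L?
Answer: -41716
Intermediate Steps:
F(L) = L (F(L) = (L + L)/2 = (2*L)/2 = L)
a(E) = -4 + E**2 - 172*E (a(E) = -4 + ((E**2 - 173*E) + E) = -4 + (E**2 - 172*E) = -4 + E**2 - 172*E)
P = 41716 (P = 46860 - (-4 + (-26)**2 - 172*(-26)) = 46860 - (-4 + 676 + 4472) = 46860 - 1*5144 = 46860 - 5144 = 41716)
-P = -1*41716 = -41716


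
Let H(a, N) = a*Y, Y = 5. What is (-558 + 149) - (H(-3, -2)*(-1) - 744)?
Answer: 320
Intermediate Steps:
H(a, N) = 5*a (H(a, N) = a*5 = 5*a)
(-558 + 149) - (H(-3, -2)*(-1) - 744) = (-558 + 149) - ((5*(-3))*(-1) - 744) = -409 - (-15*(-1) - 744) = -409 - (15 - 744) = -409 - 1*(-729) = -409 + 729 = 320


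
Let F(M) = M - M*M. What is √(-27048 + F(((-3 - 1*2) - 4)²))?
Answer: 2*I*√8382 ≈ 183.11*I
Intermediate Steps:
F(M) = M - M²
√(-27048 + F(((-3 - 1*2) - 4)²)) = √(-27048 + ((-3 - 1*2) - 4)²*(1 - ((-3 - 1*2) - 4)²)) = √(-27048 + ((-3 - 2) - 4)²*(1 - ((-3 - 2) - 4)²)) = √(-27048 + (-5 - 4)²*(1 - (-5 - 4)²)) = √(-27048 + (-9)²*(1 - 1*(-9)²)) = √(-27048 + 81*(1 - 1*81)) = √(-27048 + 81*(1 - 81)) = √(-27048 + 81*(-80)) = √(-27048 - 6480) = √(-33528) = 2*I*√8382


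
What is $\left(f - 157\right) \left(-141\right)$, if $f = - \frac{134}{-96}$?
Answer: $\frac{351043}{16} \approx 21940.0$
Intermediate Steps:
$f = \frac{67}{48}$ ($f = \left(-134\right) \left(- \frac{1}{96}\right) = \frac{67}{48} \approx 1.3958$)
$\left(f - 157\right) \left(-141\right) = \left(\frac{67}{48} - 157\right) \left(-141\right) = \left(- \frac{7469}{48}\right) \left(-141\right) = \frac{351043}{16}$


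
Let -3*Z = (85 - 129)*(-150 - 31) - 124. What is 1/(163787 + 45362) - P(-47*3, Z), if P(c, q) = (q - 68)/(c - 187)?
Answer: -420598393/51450654 ≈ -8.1748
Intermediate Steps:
Z = -7840/3 (Z = -((85 - 129)*(-150 - 31) - 124)/3 = -(-44*(-181) - 124)/3 = -(7964 - 124)/3 = -1/3*7840 = -7840/3 ≈ -2613.3)
P(c, q) = (-68 + q)/(-187 + c)
1/(163787 + 45362) - P(-47*3, Z) = 1/(163787 + 45362) - (-68 - 7840/3)/(-187 - 47*3) = 1/209149 - (-8044)/((-187 - 141)*3) = 1/209149 - (-8044)/((-328)*3) = 1/209149 - (-1)*(-8044)/(328*3) = 1/209149 - 1*2011/246 = 1/209149 - 2011/246 = -420598393/51450654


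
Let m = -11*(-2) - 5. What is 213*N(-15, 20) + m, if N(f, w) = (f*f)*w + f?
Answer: 955322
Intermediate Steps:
N(f, w) = f + w*f² (N(f, w) = f²*w + f = w*f² + f = f + w*f²)
m = 17 (m = 22 - 5 = 17)
213*N(-15, 20) + m = 213*(-15*(1 - 15*20)) + 17 = 213*(-15*(1 - 300)) + 17 = 213*(-15*(-299)) + 17 = 213*4485 + 17 = 955305 + 17 = 955322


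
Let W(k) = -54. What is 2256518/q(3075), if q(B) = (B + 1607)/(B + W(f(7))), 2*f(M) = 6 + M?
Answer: 3408470439/2341 ≈ 1.4560e+6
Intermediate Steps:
f(M) = 3 + M/2 (f(M) = (6 + M)/2 = 3 + M/2)
q(B) = (1607 + B)/(-54 + B) (q(B) = (B + 1607)/(B - 54) = (1607 + B)/(-54 + B))
2256518/q(3075) = 2256518/(((1607 + 3075)/(-54 + 3075))) = 2256518/((4682/3021)) = 2256518/(((1/3021)*4682)) = 2256518/(4682/3021) = 2256518*(3021/4682) = 3408470439/2341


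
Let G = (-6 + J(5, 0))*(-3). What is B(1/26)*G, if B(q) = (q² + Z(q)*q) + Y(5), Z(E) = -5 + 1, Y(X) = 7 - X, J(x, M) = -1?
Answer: 26229/676 ≈ 38.800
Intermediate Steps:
Z(E) = -4
G = 21 (G = (-6 - 1)*(-3) = -7*(-3) = 21)
B(q) = 2 + q² - 4*q (B(q) = (q² - 4*q) + (7 - 1*5) = (q² - 4*q) + (7 - 5) = (q² - 4*q) + 2 = 2 + q² - 4*q)
B(1/26)*G = (2 + (1/26)² - 4/26)*21 = (2 + (1/26)² - 4*1/26)*21 = (2 + 1/676 - 2/13)*21 = (1249/676)*21 = 26229/676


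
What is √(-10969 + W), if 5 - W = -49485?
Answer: √38521 ≈ 196.27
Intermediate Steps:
W = 49490 (W = 5 - 1*(-49485) = 5 + 49485 = 49490)
√(-10969 + W) = √(-10969 + 49490) = √38521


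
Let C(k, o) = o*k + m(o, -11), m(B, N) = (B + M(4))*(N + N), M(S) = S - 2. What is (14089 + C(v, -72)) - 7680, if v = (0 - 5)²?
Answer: 6149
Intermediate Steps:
M(S) = -2 + S
m(B, N) = 2*N*(2 + B) (m(B, N) = (B + (-2 + 4))*(N + N) = (B + 2)*(2*N) = (2 + B)*(2*N) = 2*N*(2 + B))
v = 25 (v = (-5)² = 25)
C(k, o) = -44 - 22*o + k*o (C(k, o) = o*k + 2*(-11)*(2 + o) = k*o + (-44 - 22*o) = -44 - 22*o + k*o)
(14089 + C(v, -72)) - 7680 = (14089 + (-44 - 22*(-72) + 25*(-72))) - 7680 = (14089 + (-44 + 1584 - 1800)) - 7680 = (14089 - 260) - 7680 = 13829 - 7680 = 6149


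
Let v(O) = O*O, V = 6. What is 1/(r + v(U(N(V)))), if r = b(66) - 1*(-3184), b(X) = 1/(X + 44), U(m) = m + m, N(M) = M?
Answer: 110/366081 ≈ 0.00030048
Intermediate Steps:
U(m) = 2*m
b(X) = 1/(44 + X)
v(O) = O²
r = 350241/110 (r = 1/(44 + 66) - 1*(-3184) = 1/110 + 3184 = 350241/110 ≈ 3184.0)
1/(r + v(U(N(V)))) = 1/(350241/110 + (2*6)²) = 1/(350241/110 + 12²) = 1/(350241/110 + 144) = 1/(366081/110) = 110/366081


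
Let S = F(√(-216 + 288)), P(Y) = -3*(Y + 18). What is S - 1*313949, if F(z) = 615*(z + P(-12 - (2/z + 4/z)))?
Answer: -325019 + 9225*√2/2 ≈ -3.1850e+5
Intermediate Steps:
P(Y) = -54 - 3*Y (P(Y) = -3*(18 + Y) = -54 - 3*Y)
F(z) = -11070 + 615*z + 11070/z (F(z) = 615*(z + (-54 - 3*(-12 - (2/z + 4/z)))) = 615*(z + (-54 - 3*(-12 - 6/z))) = 615*(z + (-54 + (36 + 18/z))) = 615*(z + (-18 + 18/z)) = 615*(-18 + z + 18/z) = -11070 + 615*z + 11070/z)
S = -11070 + 9225*√2/2 (S = -11070 + 615*√(-216 + 288) + 11070/(√(-216 + 288)) = -11070 + 615*√72 + 11070/(√72) = -11070 + 615*(6*√2) + 11070/((6*√2)) = -11070 + 3690*√2 + 11070*(√2/12) = -11070 + 3690*√2 + 1845*√2/2 = -11070 + 9225*√2/2 ≈ -4546.9)
S - 1*313949 = (-11070 + 9225*√2/2) - 1*313949 = (-11070 + 9225*√2/2) - 313949 = -325019 + 9225*√2/2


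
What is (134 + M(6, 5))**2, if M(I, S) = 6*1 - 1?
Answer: 19321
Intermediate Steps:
M(I, S) = 5 (M(I, S) = 6 - 1 = 5)
(134 + M(6, 5))**2 = (134 + 5)**2 = 139**2 = 19321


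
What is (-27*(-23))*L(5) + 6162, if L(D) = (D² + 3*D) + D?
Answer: 34107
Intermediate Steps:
L(D) = D² + 4*D
(-27*(-23))*L(5) + 6162 = (-27*(-23))*(5*(4 + 5)) + 6162 = 621*(5*9) + 6162 = 621*45 + 6162 = 27945 + 6162 = 34107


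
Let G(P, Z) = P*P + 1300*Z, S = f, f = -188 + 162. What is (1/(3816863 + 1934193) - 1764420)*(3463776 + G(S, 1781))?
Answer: -7331093953757424411/718882 ≈ -1.0198e+13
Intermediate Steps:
f = -26
S = -26
G(P, Z) = P**2 + 1300*Z
(1/(3816863 + 1934193) - 1764420)*(3463776 + G(S, 1781)) = (1/(3816863 + 1934193) - 1764420)*(3463776 + ((-26)**2 + 1300*1781)) = (1/5751056 - 1764420)*(3463776 + (676 + 2315300)) = (1/5751056 - 1764420)*(3463776 + 2315976) = -10147278227519/5751056*5779752 = -7331093953757424411/718882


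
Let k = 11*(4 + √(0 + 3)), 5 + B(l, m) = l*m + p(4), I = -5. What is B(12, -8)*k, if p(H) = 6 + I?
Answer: -4400 - 1100*√3 ≈ -6305.3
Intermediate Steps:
p(H) = 1 (p(H) = 6 - 5 = 1)
B(l, m) = -4 + l*m (B(l, m) = -5 + (l*m + 1) = -5 + (1 + l*m) = -4 + l*m)
k = 44 + 11*√3 (k = 11*(4 + √3) = 44 + 11*√3 ≈ 63.053)
B(12, -8)*k = (-4 + 12*(-8))*(44 + 11*√3) = (-4 - 96)*(44 + 11*√3) = -100*(44 + 11*√3) = -4400 - 1100*√3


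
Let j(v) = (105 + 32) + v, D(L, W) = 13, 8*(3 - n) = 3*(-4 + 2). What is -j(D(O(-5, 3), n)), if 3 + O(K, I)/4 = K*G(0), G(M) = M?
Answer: -150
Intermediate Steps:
n = 15/4 (n = 3 - 3*(-4 + 2)/8 = 3 - 3*(-2)/8 = 3 - ⅛*(-6) = 3 + ¾ = 15/4 ≈ 3.7500)
O(K, I) = -12 (O(K, I) = -12 + 4*(K*0) = -12 + 4*0 = -12 + 0 = -12)
j(v) = 137 + v
-j(D(O(-5, 3), n)) = -(137 + 13) = -1*150 = -150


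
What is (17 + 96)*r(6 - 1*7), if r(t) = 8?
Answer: 904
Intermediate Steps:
(17 + 96)*r(6 - 1*7) = (17 + 96)*8 = 113*8 = 904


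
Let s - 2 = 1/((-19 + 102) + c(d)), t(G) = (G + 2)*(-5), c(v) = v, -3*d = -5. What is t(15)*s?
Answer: -43435/254 ≈ -171.00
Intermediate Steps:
d = 5/3 (d = -⅓*(-5) = 5/3 ≈ 1.6667)
t(G) = -10 - 5*G (t(G) = (2 + G)*(-5) = -10 - 5*G)
s = 511/254 (s = 2 + 1/((-19 + 102) + 5/3) = 2 + 1/(83 + 5/3) = 2 + 1/(254/3) = 2 + 3/254 = 511/254 ≈ 2.0118)
t(15)*s = (-10 - 5*15)*(511/254) = (-10 - 75)*(511/254) = -85*511/254 = -43435/254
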